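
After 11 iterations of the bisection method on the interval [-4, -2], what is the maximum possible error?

Bisection error bound: |error| ≤ (b-a)/2^n
|error| ≤ (-2 - (-4))/2^11 = 2/2^11
|error| ≤ 0.0009765625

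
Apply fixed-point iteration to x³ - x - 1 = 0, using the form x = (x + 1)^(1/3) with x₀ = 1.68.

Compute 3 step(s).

Equation: x³ - x - 1 = 0
Fixed-point form: x = (x + 1)^(1/3)
x₀ = 1.68

x_1 = g(1.680000) = 1.389030
x_2 = g(1.389030) = 1.336823
x_3 = g(1.336823) = 1.327013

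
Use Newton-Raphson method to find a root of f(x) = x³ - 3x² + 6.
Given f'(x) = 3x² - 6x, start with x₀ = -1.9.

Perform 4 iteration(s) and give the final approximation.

f(x) = x³ - 3x² + 6
f'(x) = 3x² - 6x
x₀ = -1.9

Newton-Raphson formula: x_{n+1} = x_n - f(x_n)/f'(x_n)

Iteration 1:
  f(-1.900000) = -11.689000
  f'(-1.900000) = 22.230000
  x_1 = -1.900000 - (-11.689000)/22.230000 = -1.374179
Iteration 2:
  f(-1.374179) = -2.260060
  f'(-1.374179) = 13.910178
  x_2 = -1.374179 - (-2.260060)/13.910178 = -1.211704
Iteration 3:
  f(-1.211704) = -0.183733
  f'(-1.211704) = 11.674901
  x_3 = -1.211704 - (-0.183733)/11.674901 = -1.195966
Iteration 4:
  f(-1.195966) = -0.001639
  f'(-1.195966) = 11.466804
  x_4 = -1.195966 - (-0.001639)/11.466804 = -1.195823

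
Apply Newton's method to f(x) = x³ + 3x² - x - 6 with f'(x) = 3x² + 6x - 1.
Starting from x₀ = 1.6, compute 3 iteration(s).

f(x) = x³ + 3x² - x - 6
f'(x) = 3x² + 6x - 1
x₀ = 1.6

Newton-Raphson formula: x_{n+1} = x_n - f(x_n)/f'(x_n)

Iteration 1:
  f(1.600000) = 4.176000
  f'(1.600000) = 16.280000
  x_1 = 1.600000 - 4.176000/16.280000 = 1.343489
Iteration 2:
  f(1.343489) = 0.496346
  f'(1.343489) = 12.475821
  x_2 = 1.343489 - 0.496346/12.475821 = 1.303704
Iteration 3:
  f(1.303704) = 0.011065
  f'(1.303704) = 11.921161
  x_3 = 1.303704 - 0.011065/11.921161 = 1.302776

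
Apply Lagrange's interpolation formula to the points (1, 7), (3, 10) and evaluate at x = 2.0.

Lagrange interpolation formula:
P(x) = Σ yᵢ × Lᵢ(x)
where Lᵢ(x) = Π_{j≠i} (x - xⱼ)/(xᵢ - xⱼ)

L_0(2.0) = (2.0 - 3)/(1 - 3) = 0.500000
L_1(2.0) = (2.0 - 1)/(3 - 1) = 0.500000

P(2.0) = 7×L_0(2.0) + 10×L_1(2.0)
P(2.0) = 8.500000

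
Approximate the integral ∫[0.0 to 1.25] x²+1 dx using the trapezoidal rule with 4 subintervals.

f(x) = x²+1
a = 0.0, b = 1.25, n = 4
h = (b - a)/n = 0.312500

Trapezoidal rule: (h/2)[f(x₀) + 2f(x₁) + 2f(x₂) + ... + f(xₙ)]

x_0 = 0.0000, f(x_0) = 1.000000, coefficient = 1
x_1 = 0.3125, f(x_1) = 1.097656, coefficient = 2
x_2 = 0.6250, f(x_2) = 1.390625, coefficient = 2
x_3 = 0.9375, f(x_3) = 1.878906, coefficient = 2
x_4 = 1.2500, f(x_4) = 2.562500, coefficient = 1

I ≈ (0.312500/2) × 12.296875 = 1.921387
Exact value: 1.901042
Error: 0.020345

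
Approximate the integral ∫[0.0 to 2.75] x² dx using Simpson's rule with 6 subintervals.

f(x) = x²
a = 0.0, b = 2.75, n = 6
h = (b - a)/n = 0.458333

Simpson's rule: (h/3)[f(x₀) + 4f(x₁) + 2f(x₂) + ... + f(xₙ)]

x_0 = 0.0000, f(x_0) = 0.000000, coefficient = 1
x_1 = 0.4583, f(x_1) = 0.210069, coefficient = 4
x_2 = 0.9167, f(x_2) = 0.840278, coefficient = 2
x_3 = 1.3750, f(x_3) = 1.890625, coefficient = 4
x_4 = 1.8333, f(x_4) = 3.361111, coefficient = 2
x_5 = 2.2917, f(x_5) = 5.251736, coefficient = 4
x_6 = 2.7500, f(x_6) = 7.562500, coefficient = 1

I ≈ (0.458333/3) × 45.375000 = 6.932292
Exact value: 6.932292
Error: 0.000000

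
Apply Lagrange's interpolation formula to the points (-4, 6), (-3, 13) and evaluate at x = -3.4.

Lagrange interpolation formula:
P(x) = Σ yᵢ × Lᵢ(x)
where Lᵢ(x) = Π_{j≠i} (x - xⱼ)/(xᵢ - xⱼ)

L_0(-3.4) = (-3.4 - (-3))/(-4 - (-3)) = 0.400000
L_1(-3.4) = (-3.4 - (-4))/(-3 - (-4)) = 0.600000

P(-3.4) = 6×L_0(-3.4) + 13×L_1(-3.4)
P(-3.4) = 10.200000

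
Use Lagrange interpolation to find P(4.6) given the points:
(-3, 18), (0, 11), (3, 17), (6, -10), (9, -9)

Lagrange interpolation formula:
P(x) = Σ yᵢ × Lᵢ(x)
where Lᵢ(x) = Π_{j≠i} (x - xⱼ)/(xᵢ - xⱼ)

L_0(4.6) = (4.6 - 0)/(-3 - 0) × (4.6 - 3)/(-3 - 3) × (4.6 - 6)/(-3 - 6) × (4.6 - 9)/(-3 - 9) = 0.023322
L_1(4.6) = (4.6 - (-3))/(0 - (-3)) × (4.6 - 3)/(0 - 3) × (4.6 - 6)/(0 - 6) × (4.6 - 9)/(0 - 9) = -0.154127
L_2(4.6) = (4.6 - (-3))/(3 - (-3)) × (4.6 - 0)/(3 - 0) × (4.6 - 6)/(3 - 6) × (4.6 - 9)/(3 - 9) = 0.664672
L_3(4.6) = (4.6 - (-3))/(6 - (-3)) × (4.6 - 0)/(6 - 0) × (4.6 - 3)/(6 - 3) × (4.6 - 9)/(6 - 9) = 0.506416
L_4(4.6) = (4.6 - (-3))/(9 - (-3)) × (4.6 - 0)/(9 - 0) × (4.6 - 3)/(9 - 3) × (4.6 - 6)/(9 - 6) = -0.040283

P(4.6) = 18×L_0(4.6) + 11×L_1(4.6) + 17×L_2(4.6) + (-10)×L_3(4.6) + (-9)×L_4(4.6)
P(4.6) = 5.322199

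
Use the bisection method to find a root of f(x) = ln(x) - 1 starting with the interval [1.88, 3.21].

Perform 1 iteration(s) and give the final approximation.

f(x) = ln(x) - 1
Initial interval: [1.88, 3.21]

Iteration 1:
  c_1 = (1.880000 + 3.210000)/2 = 2.545000
  f(c_1) = f(2.545000) = -0.065869
  f(a) × f(c) ≥ 0, new interval: [2.545000, 3.210000]

After 1 iteration(s), the approximation is c_1 = 2.545000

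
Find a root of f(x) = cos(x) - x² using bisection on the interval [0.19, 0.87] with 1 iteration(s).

f(x) = cos(x) - x²
Initial interval: [0.19, 0.87]

Iteration 1:
  c_1 = (0.190000 + 0.870000)/2 = 0.530000
  f(c_1) = f(0.530000) = 0.581907
  f(a) × f(c) ≥ 0, new interval: [0.530000, 0.870000]

After 1 iteration(s), the approximation is c_1 = 0.530000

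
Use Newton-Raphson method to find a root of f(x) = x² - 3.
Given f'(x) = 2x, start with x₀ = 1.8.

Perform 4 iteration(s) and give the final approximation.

f(x) = x² - 3
f'(x) = 2x
x₀ = 1.8

Newton-Raphson formula: x_{n+1} = x_n - f(x_n)/f'(x_n)

Iteration 1:
  f(1.800000) = 0.240000
  f'(1.800000) = 3.600000
  x_1 = 1.800000 - 0.240000/3.600000 = 1.733333
Iteration 2:
  f(1.733333) = 0.004444
  f'(1.733333) = 3.466667
  x_2 = 1.733333 - 0.004444/3.466667 = 1.732051
Iteration 3:
  f(1.732051) = 0.000002
  f'(1.732051) = 3.464103
  x_3 = 1.732051 - 0.000002/3.464103 = 1.732051
Iteration 4:
  f(1.732051) = 0.000000
  f'(1.732051) = 3.464102
  x_4 = 1.732051 - 0.000000/3.464102 = 1.732051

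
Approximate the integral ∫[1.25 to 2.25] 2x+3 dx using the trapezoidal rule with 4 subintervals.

f(x) = 2x+3
a = 1.25, b = 2.25, n = 4
h = (b - a)/n = 0.250000

Trapezoidal rule: (h/2)[f(x₀) + 2f(x₁) + 2f(x₂) + ... + f(xₙ)]

x_0 = 1.2500, f(x_0) = 5.500000, coefficient = 1
x_1 = 1.5000, f(x_1) = 6.000000, coefficient = 2
x_2 = 1.7500, f(x_2) = 6.500000, coefficient = 2
x_3 = 2.0000, f(x_3) = 7.000000, coefficient = 2
x_4 = 2.2500, f(x_4) = 7.500000, coefficient = 1

I ≈ (0.250000/2) × 52.000000 = 6.500000
Exact value: 6.500000
Error: 0.000000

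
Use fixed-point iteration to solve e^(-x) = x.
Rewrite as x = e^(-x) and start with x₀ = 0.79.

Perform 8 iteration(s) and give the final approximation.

Equation: e^(-x) = x
Fixed-point form: x = e^(-x)
x₀ = 0.79

x_1 = g(0.790000) = 0.453845
x_2 = g(0.453845) = 0.635181
x_3 = g(0.635181) = 0.529839
x_4 = g(0.529839) = 0.588699
x_5 = g(0.588699) = 0.555049
x_6 = g(0.555049) = 0.574044
x_7 = g(0.574044) = 0.563243
x_8 = g(0.563243) = 0.569360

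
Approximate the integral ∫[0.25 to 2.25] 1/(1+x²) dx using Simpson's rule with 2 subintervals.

f(x) = 1/(1+x²)
a = 0.25, b = 2.25, n = 2
h = (b - a)/n = 1.000000

Simpson's rule: (h/3)[f(x₀) + 4f(x₁) + 2f(x₂) + ... + f(xₙ)]

x_0 = 0.2500, f(x_0) = 0.941176, coefficient = 1
x_1 = 1.2500, f(x_1) = 0.390244, coefficient = 4
x_2 = 2.2500, f(x_2) = 0.164948, coefficient = 1

I ≈ (1.000000/3) × 2.667101 = 0.889034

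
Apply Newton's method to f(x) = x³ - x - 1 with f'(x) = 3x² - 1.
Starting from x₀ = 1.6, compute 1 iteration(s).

f(x) = x³ - x - 1
f'(x) = 3x² - 1
x₀ = 1.6

Newton-Raphson formula: x_{n+1} = x_n - f(x_n)/f'(x_n)

Iteration 1:
  f(1.600000) = 1.496000
  f'(1.600000) = 6.680000
  x_1 = 1.600000 - 1.496000/6.680000 = 1.376048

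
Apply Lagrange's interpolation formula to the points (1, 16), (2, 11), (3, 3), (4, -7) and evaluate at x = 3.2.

Lagrange interpolation formula:
P(x) = Σ yᵢ × Lᵢ(x)
where Lᵢ(x) = Π_{j≠i} (x - xⱼ)/(xᵢ - xⱼ)

L_0(3.2) = (3.2 - 2)/(1 - 2) × (3.2 - 3)/(1 - 3) × (3.2 - 4)/(1 - 4) = 0.032000
L_1(3.2) = (3.2 - 1)/(2 - 1) × (3.2 - 3)/(2 - 3) × (3.2 - 4)/(2 - 4) = -0.176000
L_2(3.2) = (3.2 - 1)/(3 - 1) × (3.2 - 2)/(3 - 2) × (3.2 - 4)/(3 - 4) = 1.056000
L_3(3.2) = (3.2 - 1)/(4 - 1) × (3.2 - 2)/(4 - 2) × (3.2 - 3)/(4 - 3) = 0.088000

P(3.2) = 16×L_0(3.2) + 11×L_1(3.2) + 3×L_2(3.2) + (-7)×L_3(3.2)
P(3.2) = 1.128000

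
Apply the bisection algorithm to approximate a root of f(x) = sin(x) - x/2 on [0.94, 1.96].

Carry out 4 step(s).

f(x) = sin(x) - x/2
Initial interval: [0.94, 1.96]

Iteration 1:
  c_1 = (0.940000 + 1.960000)/2 = 1.450000
  f(c_1) = f(1.450000) = 0.267713
  f(a) × f(c) ≥ 0, new interval: [1.450000, 1.960000]
Iteration 2:
  c_2 = (1.450000 + 1.960000)/2 = 1.705000
  f(c_2) = f(1.705000) = 0.138508
  f(a) × f(c) ≥ 0, new interval: [1.705000, 1.960000]
Iteration 3:
  c_3 = (1.705000 + 1.960000)/2 = 1.832500
  f(c_3) = f(1.832500) = 0.049701
  f(a) × f(c) ≥ 0, new interval: [1.832500, 1.960000]
Iteration 4:
  c_4 = (1.832500 + 1.960000)/2 = 1.896250
  f(c_4) = f(1.896250) = -0.000619
  f(a) × f(c) < 0, new interval: [1.832500, 1.896250]

After 4 iteration(s), the approximation is c_4 = 1.896250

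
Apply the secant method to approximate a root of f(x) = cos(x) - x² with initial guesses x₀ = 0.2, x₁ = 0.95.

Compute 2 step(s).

f(x) = cos(x) - x²
x₀ = 0.2, x₁ = 0.95

Secant formula: x_{n+1} = x_n - f(x_n)(x_n - x_{n-1})/(f(x_n) - f(x_{n-1}))

Iteration 1:
  f(0.200000) = 0.940067
  f(0.950000) = -0.320817
  x_2 = 0.950000 - (-0.320817)×(0.950000 - 0.200000)/(-0.320817 - 0.940067)
       = 0.759171
Iteration 2:
  f(0.950000) = -0.320817
  f(0.759171) = 0.149065
  x_3 = 0.759171 - 0.149065×(0.759171 - 0.950000)/(0.149065 - (-0.320817))
       = 0.819710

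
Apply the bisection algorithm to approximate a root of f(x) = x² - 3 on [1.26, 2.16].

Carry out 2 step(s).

f(x) = x² - 3
Initial interval: [1.26, 2.16]

Iteration 1:
  c_1 = (1.260000 + 2.160000)/2 = 1.710000
  f(c_1) = f(1.710000) = -0.075900
  f(a) × f(c) ≥ 0, new interval: [1.710000, 2.160000]
Iteration 2:
  c_2 = (1.710000 + 2.160000)/2 = 1.935000
  f(c_2) = f(1.935000) = 0.744225
  f(a) × f(c) < 0, new interval: [1.710000, 1.935000]

After 2 iteration(s), the approximation is c_2 = 1.935000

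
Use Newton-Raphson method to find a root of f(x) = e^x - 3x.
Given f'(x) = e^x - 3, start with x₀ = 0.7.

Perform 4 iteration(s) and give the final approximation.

f(x) = e^x - 3x
f'(x) = e^x - 3
x₀ = 0.7

Newton-Raphson formula: x_{n+1} = x_n - f(x_n)/f'(x_n)

Iteration 1:
  f(0.700000) = -0.086247
  f'(0.700000) = -0.986247
  x_1 = 0.700000 - (-0.086247)/(-0.986247) = 0.612550
Iteration 2:
  f(0.612550) = 0.007480
  f'(0.612550) = -1.154869
  x_2 = 0.612550 - 0.007480/(-1.154869) = 0.619027
Iteration 3:
  f(0.619027) = 0.000039
  f'(0.619027) = -1.142879
  x_3 = 0.619027 - 0.000039/(-1.142879) = 0.619061
Iteration 4:
  f(0.619061) = 0.000000
  f'(0.619061) = -1.142816
  x_4 = 0.619061 - 0.000000/(-1.142816) = 0.619061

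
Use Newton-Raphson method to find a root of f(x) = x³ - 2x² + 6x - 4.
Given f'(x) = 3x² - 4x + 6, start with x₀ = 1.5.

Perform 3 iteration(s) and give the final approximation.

f(x) = x³ - 2x² + 6x - 4
f'(x) = 3x² - 4x + 6
x₀ = 1.5

Newton-Raphson formula: x_{n+1} = x_n - f(x_n)/f'(x_n)

Iteration 1:
  f(1.500000) = 3.875000
  f'(1.500000) = 6.750000
  x_1 = 1.500000 - 3.875000/6.750000 = 0.925926
Iteration 2:
  f(0.925926) = 0.634710
  f'(0.925926) = 4.868313
  x_2 = 0.925926 - 0.634710/4.868313 = 0.795550
Iteration 3:
  f(0.795550) = 0.011004
  f'(0.795550) = 4.716500
  x_3 = 0.795550 - 0.011004/4.716500 = 0.793217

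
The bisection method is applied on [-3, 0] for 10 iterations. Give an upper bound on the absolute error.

Bisection error bound: |error| ≤ (b-a)/2^n
|error| ≤ (0 - (-3))/2^10 = 3/2^10
|error| ≤ 0.0029296875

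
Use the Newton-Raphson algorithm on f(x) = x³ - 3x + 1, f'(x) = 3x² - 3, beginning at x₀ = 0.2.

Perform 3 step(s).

f(x) = x³ - 3x + 1
f'(x) = 3x² - 3
x₀ = 0.2

Newton-Raphson formula: x_{n+1} = x_n - f(x_n)/f'(x_n)

Iteration 1:
  f(0.200000) = 0.408000
  f'(0.200000) = -2.880000
  x_1 = 0.200000 - 0.408000/(-2.880000) = 0.341667
Iteration 2:
  f(0.341667) = 0.014885
  f'(0.341667) = -2.649792
  x_2 = 0.341667 - 0.014885/(-2.649792) = 0.347284
Iteration 3:
  f(0.347284) = 0.000033
  f'(0.347284) = -2.638181
  x_3 = 0.347284 - 0.000033/(-2.638181) = 0.347296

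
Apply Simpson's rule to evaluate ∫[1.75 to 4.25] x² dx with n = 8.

f(x) = x²
a = 1.75, b = 4.25, n = 8
h = (b - a)/n = 0.312500

Simpson's rule: (h/3)[f(x₀) + 4f(x₁) + 2f(x₂) + ... + f(xₙ)]

x_0 = 1.7500, f(x_0) = 3.062500, coefficient = 1
x_1 = 2.0625, f(x_1) = 4.253906, coefficient = 4
x_2 = 2.3750, f(x_2) = 5.640625, coefficient = 2
x_3 = 2.6875, f(x_3) = 7.222656, coefficient = 4
x_4 = 3.0000, f(x_4) = 9.000000, coefficient = 2
x_5 = 3.3125, f(x_5) = 10.972656, coefficient = 4
x_6 = 3.6250, f(x_6) = 13.140625, coefficient = 2
x_7 = 3.9375, f(x_7) = 15.503906, coefficient = 4
x_8 = 4.2500, f(x_8) = 18.062500, coefficient = 1

I ≈ (0.312500/3) × 228.500000 = 23.802083
Exact value: 23.802083
Error: 0.000000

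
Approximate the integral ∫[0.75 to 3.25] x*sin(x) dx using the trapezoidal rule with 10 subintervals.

f(x) = x*sin(x)
a = 0.75, b = 3.25, n = 10
h = (b - a)/n = 0.250000

Trapezoidal rule: (h/2)[f(x₀) + 2f(x₁) + 2f(x₂) + ... + f(xₙ)]

x_0 = 0.7500, f(x_0) = 0.511229, coefficient = 1
x_1 = 1.0000, f(x_1) = 0.841471, coefficient = 2
x_2 = 1.2500, f(x_2) = 1.186231, coefficient = 2
x_3 = 1.5000, f(x_3) = 1.496242, coefficient = 2
x_4 = 1.7500, f(x_4) = 1.721975, coefficient = 2
x_5 = 2.0000, f(x_5) = 1.818595, coefficient = 2
x_6 = 2.2500, f(x_6) = 1.750665, coefficient = 2
x_7 = 2.5000, f(x_7) = 1.496180, coefficient = 2
x_8 = 2.7500, f(x_8) = 1.049568, coefficient = 2
x_9 = 3.0000, f(x_9) = 0.423360, coefficient = 2
x_10 = 3.2500, f(x_10) = -0.351634, coefficient = 1

I ≈ (0.250000/2) × 23.728169 = 2.966021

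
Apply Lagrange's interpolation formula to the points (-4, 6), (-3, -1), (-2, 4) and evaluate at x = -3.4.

Lagrange interpolation formula:
P(x) = Σ yᵢ × Lᵢ(x)
where Lᵢ(x) = Π_{j≠i} (x - xⱼ)/(xᵢ - xⱼ)

L_0(-3.4) = (-3.4 - (-3))/(-4 - (-3)) × (-3.4 - (-2))/(-4 - (-2)) = 0.280000
L_1(-3.4) = (-3.4 - (-4))/(-3 - (-4)) × (-3.4 - (-2))/(-3 - (-2)) = 0.840000
L_2(-3.4) = (-3.4 - (-4))/(-2 - (-4)) × (-3.4 - (-3))/(-2 - (-3)) = -0.120000

P(-3.4) = 6×L_0(-3.4) + (-1)×L_1(-3.4) + 4×L_2(-3.4)
P(-3.4) = 0.360000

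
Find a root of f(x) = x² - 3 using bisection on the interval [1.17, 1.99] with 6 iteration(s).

f(x) = x² - 3
Initial interval: [1.17, 1.99]

Iteration 1:
  c_1 = (1.170000 + 1.990000)/2 = 1.580000
  f(c_1) = f(1.580000) = -0.503600
  f(a) × f(c) ≥ 0, new interval: [1.580000, 1.990000]
Iteration 2:
  c_2 = (1.580000 + 1.990000)/2 = 1.785000
  f(c_2) = f(1.785000) = 0.186225
  f(a) × f(c) < 0, new interval: [1.580000, 1.785000]
Iteration 3:
  c_3 = (1.580000 + 1.785000)/2 = 1.682500
  f(c_3) = f(1.682500) = -0.169194
  f(a) × f(c) ≥ 0, new interval: [1.682500, 1.785000]
Iteration 4:
  c_4 = (1.682500 + 1.785000)/2 = 1.733750
  f(c_4) = f(1.733750) = 0.005889
  f(a) × f(c) < 0, new interval: [1.682500, 1.733750]
Iteration 5:
  c_5 = (1.682500 + 1.733750)/2 = 1.708125
  f(c_5) = f(1.708125) = -0.082309
  f(a) × f(c) ≥ 0, new interval: [1.708125, 1.733750]
Iteration 6:
  c_6 = (1.708125 + 1.733750)/2 = 1.720938
  f(c_6) = f(1.720938) = -0.038374
  f(a) × f(c) ≥ 0, new interval: [1.720938, 1.733750]

After 6 iteration(s), the approximation is c_6 = 1.720938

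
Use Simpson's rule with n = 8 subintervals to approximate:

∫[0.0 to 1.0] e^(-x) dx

f(x) = e^(-x)
a = 0.0, b = 1.0, n = 8
h = (b - a)/n = 0.125000

Simpson's rule: (h/3)[f(x₀) + 4f(x₁) + 2f(x₂) + ... + f(xₙ)]

x_0 = 0.0000, f(x_0) = 1.000000, coefficient = 1
x_1 = 0.1250, f(x_1) = 0.882497, coefficient = 4
x_2 = 0.2500, f(x_2) = 0.778801, coefficient = 2
x_3 = 0.3750, f(x_3) = 0.687289, coefficient = 4
x_4 = 0.5000, f(x_4) = 0.606531, coefficient = 2
x_5 = 0.6250, f(x_5) = 0.535261, coefficient = 4
x_6 = 0.7500, f(x_6) = 0.472367, coefficient = 2
x_7 = 0.8750, f(x_7) = 0.416862, coefficient = 4
x_8 = 1.0000, f(x_8) = 0.367879, coefficient = 1

I ≈ (0.125000/3) × 15.170914 = 0.632121
Exact value: 0.632121
Error: 0.000001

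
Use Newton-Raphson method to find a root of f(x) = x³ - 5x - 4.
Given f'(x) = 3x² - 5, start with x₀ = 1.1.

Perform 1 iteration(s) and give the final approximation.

f(x) = x³ - 5x - 4
f'(x) = 3x² - 5
x₀ = 1.1

Newton-Raphson formula: x_{n+1} = x_n - f(x_n)/f'(x_n)

Iteration 1:
  f(1.100000) = -8.169000
  f'(1.100000) = -1.370000
  x_1 = 1.100000 - (-8.169000)/(-1.370000) = -4.862774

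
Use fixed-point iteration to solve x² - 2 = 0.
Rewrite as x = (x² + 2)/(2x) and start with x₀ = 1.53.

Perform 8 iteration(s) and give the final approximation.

Equation: x² - 2 = 0
Fixed-point form: x = (x² + 2)/(2x)
x₀ = 1.53

x_1 = g(1.530000) = 1.418595
x_2 = g(1.418595) = 1.414220
x_3 = g(1.414220) = 1.414214
x_4 = g(1.414214) = 1.414214
x_5 = g(1.414214) = 1.414214
x_6 = g(1.414214) = 1.414214
x_7 = g(1.414214) = 1.414214
x_8 = g(1.414214) = 1.414214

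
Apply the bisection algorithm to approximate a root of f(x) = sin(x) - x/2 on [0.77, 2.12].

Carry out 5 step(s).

f(x) = sin(x) - x/2
Initial interval: [0.77, 2.12]

Iteration 1:
  c_1 = (0.770000 + 2.120000)/2 = 1.445000
  f(c_1) = f(1.445000) = 0.269598
  f(a) × f(c) ≥ 0, new interval: [1.445000, 2.120000]
Iteration 2:
  c_2 = (1.445000 + 2.120000)/2 = 1.782500
  f(c_2) = f(1.782500) = 0.086424
  f(a) × f(c) ≥ 0, new interval: [1.782500, 2.120000]
Iteration 3:
  c_3 = (1.782500 + 2.120000)/2 = 1.951250
  f(c_3) = f(1.951250) = -0.047129
  f(a) × f(c) < 0, new interval: [1.782500, 1.951250]
Iteration 4:
  c_4 = (1.782500 + 1.951250)/2 = 1.866875
  f(c_4) = f(1.866875) = 0.023050
  f(a) × f(c) ≥ 0, new interval: [1.866875, 1.951250]
Iteration 5:
  c_5 = (1.866875 + 1.951250)/2 = 1.909063
  f(c_5) = f(1.909063) = -0.011200
  f(a) × f(c) < 0, new interval: [1.866875, 1.909063]

After 5 iteration(s), the approximation is c_5 = 1.909063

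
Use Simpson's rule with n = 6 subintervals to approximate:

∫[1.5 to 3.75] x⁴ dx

f(x) = x⁴
a = 1.5, b = 3.75, n = 6
h = (b - a)/n = 0.375000

Simpson's rule: (h/3)[f(x₀) + 4f(x₁) + 2f(x₂) + ... + f(xₙ)]

x_0 = 1.5000, f(x_0) = 5.062500, coefficient = 1
x_1 = 1.8750, f(x_1) = 12.359619, coefficient = 4
x_2 = 2.2500, f(x_2) = 25.628906, coefficient = 2
x_3 = 2.6250, f(x_3) = 47.480713, coefficient = 4
x_4 = 3.0000, f(x_4) = 81.000000, coefficient = 2
x_5 = 3.3750, f(x_5) = 129.746338, coefficient = 4
x_6 = 3.7500, f(x_6) = 197.753906, coefficient = 1

I ≈ (0.375000/3) × 1174.420898 = 146.802612
Exact value: 146.796680
Error: 0.005933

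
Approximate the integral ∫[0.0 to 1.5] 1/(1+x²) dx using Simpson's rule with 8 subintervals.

f(x) = 1/(1+x²)
a = 0.0, b = 1.5, n = 8
h = (b - a)/n = 0.187500

Simpson's rule: (h/3)[f(x₀) + 4f(x₁) + 2f(x₂) + ... + f(xₙ)]

x_0 = 0.0000, f(x_0) = 1.000000, coefficient = 1
x_1 = 0.1875, f(x_1) = 0.966038, coefficient = 4
x_2 = 0.3750, f(x_2) = 0.876712, coefficient = 2
x_3 = 0.5625, f(x_3) = 0.759644, coefficient = 4
x_4 = 0.7500, f(x_4) = 0.640000, coefficient = 2
x_5 = 0.9375, f(x_5) = 0.532225, coefficient = 4
x_6 = 1.1250, f(x_6) = 0.441379, coefficient = 2
x_7 = 1.3125, f(x_7) = 0.367288, coefficient = 4
x_8 = 1.5000, f(x_8) = 0.307692, coefficient = 1

I ≈ (0.187500/3) × 15.724654 = 0.982791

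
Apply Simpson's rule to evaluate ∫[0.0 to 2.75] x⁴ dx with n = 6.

f(x) = x⁴
a = 0.0, b = 2.75, n = 6
h = (b - a)/n = 0.458333

Simpson's rule: (h/3)[f(x₀) + 4f(x₁) + 2f(x₂) + ... + f(xₙ)]

x_0 = 0.0000, f(x_0) = 0.000000, coefficient = 1
x_1 = 0.4583, f(x_1) = 0.044129, coefficient = 4
x_2 = 0.9167, f(x_2) = 0.706067, coefficient = 2
x_3 = 1.3750, f(x_3) = 3.574463, coefficient = 4
x_4 = 1.8333, f(x_4) = 11.297068, coefficient = 2
x_5 = 2.2917, f(x_5) = 27.580732, coefficient = 4
x_6 = 2.7500, f(x_6) = 57.191406, coefficient = 1

I ≈ (0.458333/3) × 205.994973 = 31.471454
Exact value: 31.455273
Error: 0.016181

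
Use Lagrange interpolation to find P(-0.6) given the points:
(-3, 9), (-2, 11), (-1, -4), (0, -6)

Lagrange interpolation formula:
P(x) = Σ yᵢ × Lᵢ(x)
where Lᵢ(x) = Π_{j≠i} (x - xⱼ)/(xᵢ - xⱼ)

L_0(-0.6) = (-0.6 - (-2))/(-3 - (-2)) × (-0.6 - (-1))/(-3 - (-1)) × (-0.6 - 0)/(-3 - 0) = 0.056000
L_1(-0.6) = (-0.6 - (-3))/(-2 - (-3)) × (-0.6 - (-1))/(-2 - (-1)) × (-0.6 - 0)/(-2 - 0) = -0.288000
L_2(-0.6) = (-0.6 - (-3))/(-1 - (-3)) × (-0.6 - (-2))/(-1 - (-2)) × (-0.6 - 0)/(-1 - 0) = 1.008000
L_3(-0.6) = (-0.6 - (-3))/(0 - (-3)) × (-0.6 - (-2))/(0 - (-2)) × (-0.6 - (-1))/(0 - (-1)) = 0.224000

P(-0.6) = 9×L_0(-0.6) + 11×L_1(-0.6) + (-4)×L_2(-0.6) + (-6)×L_3(-0.6)
P(-0.6) = -8.040000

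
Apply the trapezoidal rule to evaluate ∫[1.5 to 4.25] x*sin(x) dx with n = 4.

f(x) = x*sin(x)
a = 1.5, b = 4.25, n = 4
h = (b - a)/n = 0.687500

Trapezoidal rule: (h/2)[f(x₀) + 2f(x₁) + 2f(x₂) + ... + f(xₙ)]

x_0 = 1.5000, f(x_0) = 1.496242, coefficient = 1
x_1 = 2.1875, f(x_1) = 1.784539, coefficient = 2
x_2 = 2.8750, f(x_2) = 0.757407, coefficient = 2
x_3 = 3.5625, f(x_3) = -1.455598, coefficient = 2
x_4 = 4.2500, f(x_4) = -3.803705, coefficient = 1

I ≈ (0.687500/2) × -0.134765 = -0.046325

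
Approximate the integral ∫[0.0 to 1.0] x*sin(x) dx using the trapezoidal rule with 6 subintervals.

f(x) = x*sin(x)
a = 0.0, b = 1.0, n = 6
h = (b - a)/n = 0.166667

Trapezoidal rule: (h/2)[f(x₀) + 2f(x₁) + 2f(x₂) + ... + f(xₙ)]

x_0 = 0.0000, f(x_0) = 0.000000, coefficient = 1
x_1 = 0.1667, f(x_1) = 0.027649, coefficient = 2
x_2 = 0.3333, f(x_2) = 0.109065, coefficient = 2
x_3 = 0.5000, f(x_3) = 0.239713, coefficient = 2
x_4 = 0.6667, f(x_4) = 0.412247, coefficient = 2
x_5 = 0.8333, f(x_5) = 0.616814, coefficient = 2
x_6 = 1.0000, f(x_6) = 0.841471, coefficient = 1

I ≈ (0.166667/2) × 3.652446 = 0.304371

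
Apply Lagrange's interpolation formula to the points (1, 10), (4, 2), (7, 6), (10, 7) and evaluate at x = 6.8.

Lagrange interpolation formula:
P(x) = Σ yᵢ × Lᵢ(x)
where Lᵢ(x) = Π_{j≠i} (x - xⱼ)/(xᵢ - xⱼ)

L_0(6.8) = (6.8 - 4)/(1 - 4) × (6.8 - 7)/(1 - 7) × (6.8 - 10)/(1 - 10) = -0.011062
L_1(6.8) = (6.8 - 1)/(4 - 1) × (6.8 - 7)/(4 - 7) × (6.8 - 10)/(4 - 10) = 0.068741
L_2(6.8) = (6.8 - 1)/(7 - 1) × (6.8 - 4)/(7 - 4) × (6.8 - 10)/(7 - 10) = 0.962370
L_3(6.8) = (6.8 - 1)/(10 - 1) × (6.8 - 4)/(10 - 4) × (6.8 - 7)/(10 - 7) = -0.020049

P(6.8) = 10×L_0(6.8) + 2×L_1(6.8) + 6×L_2(6.8) + 7×L_3(6.8)
P(6.8) = 5.660741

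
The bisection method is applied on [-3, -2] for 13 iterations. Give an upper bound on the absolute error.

Bisection error bound: |error| ≤ (b-a)/2^n
|error| ≤ (-2 - (-3))/2^13 = 1/2^13
|error| ≤ 0.0001220703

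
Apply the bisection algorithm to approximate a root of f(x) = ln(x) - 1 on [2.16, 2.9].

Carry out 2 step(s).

f(x) = ln(x) - 1
Initial interval: [2.16, 2.9]

Iteration 1:
  c_1 = (2.160000 + 2.900000)/2 = 2.530000
  f(c_1) = f(2.530000) = -0.071781
  f(a) × f(c) ≥ 0, new interval: [2.530000, 2.900000]
Iteration 2:
  c_2 = (2.530000 + 2.900000)/2 = 2.715000
  f(c_2) = f(2.715000) = -0.001208
  f(a) × f(c) ≥ 0, new interval: [2.715000, 2.900000]

After 2 iteration(s), the approximation is c_2 = 2.715000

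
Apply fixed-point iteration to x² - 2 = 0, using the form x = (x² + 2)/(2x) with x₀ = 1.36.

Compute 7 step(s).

Equation: x² - 2 = 0
Fixed-point form: x = (x² + 2)/(2x)
x₀ = 1.36

x_1 = g(1.360000) = 1.415294
x_2 = g(1.415294) = 1.414214
x_3 = g(1.414214) = 1.414214
x_4 = g(1.414214) = 1.414214
x_5 = g(1.414214) = 1.414214
x_6 = g(1.414214) = 1.414214
x_7 = g(1.414214) = 1.414214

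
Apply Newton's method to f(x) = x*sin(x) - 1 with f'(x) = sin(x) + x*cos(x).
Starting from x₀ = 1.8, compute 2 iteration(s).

f(x) = x*sin(x) - 1
f'(x) = sin(x) + x*cos(x)
x₀ = 1.8

Newton-Raphson formula: x_{n+1} = x_n - f(x_n)/f'(x_n)

Iteration 1:
  f(1.800000) = 0.752926
  f'(1.800000) = 0.564884
  x_1 = 1.800000 - 0.752926/0.564884 = 0.467114
Iteration 2:
  f(0.467114) = -0.789653
  f'(0.467114) = 0.867384
  x_2 = 0.467114 - (-0.789653)/0.867384 = 1.377499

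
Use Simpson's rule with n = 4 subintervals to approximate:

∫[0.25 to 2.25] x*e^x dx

f(x) = x*e^x
a = 0.25, b = 2.25, n = 4
h = (b - a)/n = 0.500000

Simpson's rule: (h/3)[f(x₀) + 4f(x₁) + 2f(x₂) + ... + f(xₙ)]

x_0 = 0.2500, f(x_0) = 0.321006, coefficient = 1
x_1 = 0.7500, f(x_1) = 1.587750, coefficient = 4
x_2 = 1.2500, f(x_2) = 4.362929, coefficient = 2
x_3 = 1.7500, f(x_3) = 10.070555, coefficient = 4
x_4 = 2.2500, f(x_4) = 21.347406, coefficient = 1

I ≈ (0.500000/3) × 77.027488 = 12.837915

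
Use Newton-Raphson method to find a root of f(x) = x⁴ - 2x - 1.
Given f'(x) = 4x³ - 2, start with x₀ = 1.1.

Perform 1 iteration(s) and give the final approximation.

f(x) = x⁴ - 2x - 1
f'(x) = 4x³ - 2
x₀ = 1.1

Newton-Raphson formula: x_{n+1} = x_n - f(x_n)/f'(x_n)

Iteration 1:
  f(1.100000) = -1.735900
  f'(1.100000) = 3.324000
  x_1 = 1.100000 - (-1.735900)/3.324000 = 1.622232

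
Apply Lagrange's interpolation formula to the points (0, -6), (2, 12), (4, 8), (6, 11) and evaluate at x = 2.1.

Lagrange interpolation formula:
P(x) = Σ yᵢ × Lᵢ(x)
where Lᵢ(x) = Π_{j≠i} (x - xⱼ)/(xᵢ - xⱼ)

L_0(2.1) = (2.1 - 2)/(0 - 2) × (2.1 - 4)/(0 - 4) × (2.1 - 6)/(0 - 6) = -0.015438
L_1(2.1) = (2.1 - 0)/(2 - 0) × (2.1 - 4)/(2 - 4) × (2.1 - 6)/(2 - 6) = 0.972562
L_2(2.1) = (2.1 - 0)/(4 - 0) × (2.1 - 2)/(4 - 2) × (2.1 - 6)/(4 - 6) = 0.051188
L_3(2.1) = (2.1 - 0)/(6 - 0) × (2.1 - 2)/(6 - 2) × (2.1 - 4)/(6 - 4) = -0.008313

P(2.1) = (-6)×L_0(2.1) + 12×L_1(2.1) + 8×L_2(2.1) + 11×L_3(2.1)
P(2.1) = 12.081437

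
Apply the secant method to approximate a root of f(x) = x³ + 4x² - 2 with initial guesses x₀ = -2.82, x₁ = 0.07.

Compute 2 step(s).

f(x) = x³ + 4x² - 2
x₀ = -2.82, x₁ = 0.07

Secant formula: x_{n+1} = x_n - f(x_n)(x_n - x_{n-1})/(f(x_n) - f(x_{n-1}))

Iteration 1:
  f(-2.820000) = 7.383832
  f(0.070000) = -1.980057
  x_2 = 0.070000 - (-1.980057)×(0.070000 - (-2.820000))/(-1.980057 - 7.383832)
       = -0.541110
Iteration 2:
  f(0.070000) = -1.980057
  f(-0.541110) = -0.987237
  x_3 = -0.541110 - (-0.987237)×(-0.541110 - 0.070000)/(-0.987237 - (-1.980057))
       = -1.148784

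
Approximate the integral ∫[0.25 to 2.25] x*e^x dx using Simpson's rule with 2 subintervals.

f(x) = x*e^x
a = 0.25, b = 2.25, n = 2
h = (b - a)/n = 1.000000

Simpson's rule: (h/3)[f(x₀) + 4f(x₁) + 2f(x₂) + ... + f(xₙ)]

x_0 = 0.2500, f(x_0) = 0.321006, coefficient = 1
x_1 = 1.2500, f(x_1) = 4.362929, coefficient = 4
x_2 = 2.2500, f(x_2) = 21.347406, coefficient = 1

I ≈ (1.000000/3) × 39.120127 = 13.040042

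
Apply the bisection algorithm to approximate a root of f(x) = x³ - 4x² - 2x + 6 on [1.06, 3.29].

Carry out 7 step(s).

f(x) = x³ - 4x² - 2x + 6
Initial interval: [1.06, 3.29]

Iteration 1:
  c_1 = (1.060000 + 3.290000)/2 = 2.175000
  f(c_1) = f(2.175000) = -6.983391
  f(a) × f(c) < 0, new interval: [1.060000, 2.175000]
Iteration 2:
  c_2 = (1.060000 + 2.175000)/2 = 1.617500
  f(c_2) = f(1.617500) = -3.468350
  f(a) × f(c) < 0, new interval: [1.060000, 1.617500]
Iteration 3:
  c_3 = (1.060000 + 1.617500)/2 = 1.338750
  f(c_3) = f(1.338750) = -1.447129
  f(a) × f(c) < 0, new interval: [1.060000, 1.338750]
Iteration 4:
  c_4 = (1.060000 + 1.338750)/2 = 1.199375
  f(c_4) = f(1.199375) = -0.427450
  f(a) × f(c) < 0, new interval: [1.060000, 1.199375]
Iteration 5:
  c_5 = (1.060000 + 1.199375)/2 = 1.129688
  f(c_5) = f(1.129688) = 0.077550
  f(a) × f(c) ≥ 0, new interval: [1.129688, 1.199375]
Iteration 6:
  c_6 = (1.129688 + 1.199375)/2 = 1.164531
  f(c_6) = f(1.164531) = -0.174335
  f(a) × f(c) < 0, new interval: [1.129688, 1.164531]
Iteration 7:
  c_7 = (1.129688 + 1.164531)/2 = 1.147109
  f(c_7) = f(1.147109) = -0.048223
  f(a) × f(c) < 0, new interval: [1.129688, 1.147109]

After 7 iteration(s), the approximation is c_7 = 1.147109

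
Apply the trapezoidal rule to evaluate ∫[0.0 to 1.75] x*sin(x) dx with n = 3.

f(x) = x*sin(x)
a = 0.0, b = 1.75, n = 3
h = (b - a)/n = 0.583333

Trapezoidal rule: (h/2)[f(x₀) + 2f(x₁) + 2f(x₂) + ... + f(xₙ)]

x_0 = 0.0000, f(x_0) = 0.000000, coefficient = 1
x_1 = 0.5833, f(x_1) = 0.321305, coefficient = 2
x_2 = 1.1667, f(x_2) = 1.072686, coefficient = 2
x_3 = 1.7500, f(x_3) = 1.721975, coefficient = 1

I ≈ (0.583333/2) × 4.509958 = 1.315404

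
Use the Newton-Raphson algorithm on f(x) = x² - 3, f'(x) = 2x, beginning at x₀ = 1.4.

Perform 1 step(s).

f(x) = x² - 3
f'(x) = 2x
x₀ = 1.4

Newton-Raphson formula: x_{n+1} = x_n - f(x_n)/f'(x_n)

Iteration 1:
  f(1.400000) = -1.040000
  f'(1.400000) = 2.800000
  x_1 = 1.400000 - (-1.040000)/2.800000 = 1.771429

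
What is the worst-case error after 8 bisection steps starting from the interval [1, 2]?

Bisection error bound: |error| ≤ (b-a)/2^n
|error| ≤ (2 - 1)/2^8 = 1/2^8
|error| ≤ 0.0039062500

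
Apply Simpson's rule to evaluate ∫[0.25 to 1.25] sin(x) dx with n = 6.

f(x) = sin(x)
a = 0.25, b = 1.25, n = 6
h = (b - a)/n = 0.166667

Simpson's rule: (h/3)[f(x₀) + 4f(x₁) + 2f(x₂) + ... + f(xₙ)]

x_0 = 0.2500, f(x_0) = 0.247404, coefficient = 1
x_1 = 0.4167, f(x_1) = 0.404715, coefficient = 4
x_2 = 0.5833, f(x_2) = 0.550809, coefficient = 2
x_3 = 0.7500, f(x_3) = 0.681639, coefficient = 4
x_4 = 0.9167, f(x_4) = 0.793578, coefficient = 2
x_5 = 1.0833, f(x_5) = 0.883524, coefficient = 4
x_6 = 1.2500, f(x_6) = 0.948985, coefficient = 1

I ≈ (0.166667/3) × 11.764672 = 0.653593
Exact value: 0.653590
Error: 0.000003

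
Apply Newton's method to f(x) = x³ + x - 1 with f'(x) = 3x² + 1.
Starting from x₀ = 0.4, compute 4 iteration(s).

f(x) = x³ + x - 1
f'(x) = 3x² + 1
x₀ = 0.4

Newton-Raphson formula: x_{n+1} = x_n - f(x_n)/f'(x_n)

Iteration 1:
  f(0.400000) = -0.536000
  f'(0.400000) = 1.480000
  x_1 = 0.400000 - (-0.536000)/1.480000 = 0.762162
Iteration 2:
  f(0.762162) = 0.204895
  f'(0.762162) = 2.742673
  x_2 = 0.762162 - 0.204895/2.742673 = 0.687456
Iteration 3:
  f(0.687456) = 0.012344
  f'(0.687456) = 2.417786
  x_3 = 0.687456 - 0.012344/2.417786 = 0.682350
Iteration 4:
  f(0.682350) = 0.000054
  f'(0.682350) = 2.396805
  x_4 = 0.682350 - 0.000054/2.396805 = 0.682328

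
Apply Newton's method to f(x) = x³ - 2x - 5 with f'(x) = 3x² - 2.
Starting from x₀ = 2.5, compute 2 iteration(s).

f(x) = x³ - 2x - 5
f'(x) = 3x² - 2
x₀ = 2.5

Newton-Raphson formula: x_{n+1} = x_n - f(x_n)/f'(x_n)

Iteration 1:
  f(2.500000) = 5.625000
  f'(2.500000) = 16.750000
  x_1 = 2.500000 - 5.625000/16.750000 = 2.164179
Iteration 2:
  f(2.164179) = 0.807945
  f'(2.164179) = 12.051014
  x_2 = 2.164179 - 0.807945/12.051014 = 2.097135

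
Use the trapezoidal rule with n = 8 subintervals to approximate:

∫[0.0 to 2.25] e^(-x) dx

f(x) = e^(-x)
a = 0.0, b = 2.25, n = 8
h = (b - a)/n = 0.281250

Trapezoidal rule: (h/2)[f(x₀) + 2f(x₁) + 2f(x₂) + ... + f(xₙ)]

x_0 = 0.0000, f(x_0) = 1.000000, coefficient = 1
x_1 = 0.2812, f(x_1) = 0.754840, coefficient = 2
x_2 = 0.5625, f(x_2) = 0.569783, coefficient = 2
x_3 = 0.8438, f(x_3) = 0.430095, coefficient = 2
x_4 = 1.1250, f(x_4) = 0.324652, coefficient = 2
x_5 = 1.4062, f(x_5) = 0.245061, coefficient = 2
x_6 = 1.6875, f(x_6) = 0.184981, coefficient = 2
x_7 = 1.9688, f(x_7) = 0.139631, coefficient = 2
x_8 = 2.2500, f(x_8) = 0.105399, coefficient = 1

I ≈ (0.281250/2) × 6.403485 = 0.900490
Exact value: 0.894601
Error: 0.005889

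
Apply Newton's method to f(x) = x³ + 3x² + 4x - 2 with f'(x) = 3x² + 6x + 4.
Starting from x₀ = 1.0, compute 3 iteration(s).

f(x) = x³ + 3x² + 4x - 2
f'(x) = 3x² + 6x + 4
x₀ = 1.0

Newton-Raphson formula: x_{n+1} = x_n - f(x_n)/f'(x_n)

Iteration 1:
  f(1.000000) = 6.000000
  f'(1.000000) = 13.000000
  x_1 = 1.000000 - 6.000000/13.000000 = 0.538462
Iteration 2:
  f(0.538462) = 1.179791
  f'(0.538462) = 8.100592
  x_2 = 0.538462 - 1.179791/8.100592 = 0.392819
Iteration 3:
  f(0.392819) = 0.094811
  f'(0.392819) = 6.819834
  x_3 = 0.392819 - 0.094811/6.819834 = 0.378917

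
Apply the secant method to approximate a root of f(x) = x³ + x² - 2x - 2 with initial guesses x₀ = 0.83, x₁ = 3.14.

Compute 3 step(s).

f(x) = x³ + x² - 2x - 2
x₀ = 0.83, x₁ = 3.14

Secant formula: x_{n+1} = x_n - f(x_n)(x_n - x_{n-1})/(f(x_n) - f(x_{n-1}))

Iteration 1:
  f(0.830000) = -2.399313
  f(3.140000) = 32.538744
  x_2 = 3.140000 - 32.538744×(3.140000 - 0.830000)/(32.538744 - (-2.399313))
       = 0.988635
Iteration 2:
  f(3.140000) = 32.538744
  f(0.988635) = -2.033579
  x_3 = 0.988635 - (-2.033579)×(0.988635 - 3.140000)/(-2.033579 - 32.538744)
       = 1.115181
Iteration 3:
  f(0.988635) = -2.033579
  f(1.115181) = -1.599863
  x_4 = 1.115181 - (-1.599863)×(1.115181 - 0.988635)/(-1.599863 - (-2.033579))
       = 1.581974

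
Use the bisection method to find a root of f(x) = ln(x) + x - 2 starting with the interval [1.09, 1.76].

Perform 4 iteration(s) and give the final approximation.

f(x) = ln(x) + x - 2
Initial interval: [1.09, 1.76]

Iteration 1:
  c_1 = (1.090000 + 1.760000)/2 = 1.425000
  f(c_1) = f(1.425000) = -0.220828
  f(a) × f(c) ≥ 0, new interval: [1.425000, 1.760000]
Iteration 2:
  c_2 = (1.425000 + 1.760000)/2 = 1.592500
  f(c_2) = f(1.592500) = 0.057805
  f(a) × f(c) < 0, new interval: [1.425000, 1.592500]
Iteration 3:
  c_3 = (1.425000 + 1.592500)/2 = 1.508750
  f(c_3) = f(1.508750) = -0.079969
  f(a) × f(c) ≥ 0, new interval: [1.508750, 1.592500]
Iteration 4:
  c_4 = (1.508750 + 1.592500)/2 = 1.550625
  f(c_4) = f(1.550625) = -0.010717
  f(a) × f(c) ≥ 0, new interval: [1.550625, 1.592500]

After 4 iteration(s), the approximation is c_4 = 1.550625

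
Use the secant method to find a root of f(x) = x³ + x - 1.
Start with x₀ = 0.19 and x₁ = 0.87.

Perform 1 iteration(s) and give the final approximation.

f(x) = x³ + x - 1
x₀ = 0.19, x₁ = 0.87

Secant formula: x_{n+1} = x_n - f(x_n)(x_n - x_{n-1})/(f(x_n) - f(x_{n-1}))

Iteration 1:
  f(0.190000) = -0.803141
  f(0.870000) = 0.528503
  x_2 = 0.870000 - 0.528503×(0.870000 - 0.190000)/(0.528503 - (-0.803141))
       = 0.600122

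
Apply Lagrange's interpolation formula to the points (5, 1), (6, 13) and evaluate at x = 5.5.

Lagrange interpolation formula:
P(x) = Σ yᵢ × Lᵢ(x)
where Lᵢ(x) = Π_{j≠i} (x - xⱼ)/(xᵢ - xⱼ)

L_0(5.5) = (5.5 - 6)/(5 - 6) = 0.500000
L_1(5.5) = (5.5 - 5)/(6 - 5) = 0.500000

P(5.5) = 1×L_0(5.5) + 13×L_1(5.5)
P(5.5) = 7.000000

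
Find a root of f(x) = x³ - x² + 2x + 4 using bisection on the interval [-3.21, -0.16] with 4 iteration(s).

f(x) = x³ - x² + 2x + 4
Initial interval: [-3.21, -0.16]

Iteration 1:
  c_1 = (-3.210000 + (-0.160000))/2 = -1.685000
  f(c_1) = f(-1.685000) = -6.993319
  f(a) × f(c) ≥ 0, new interval: [-1.685000, -0.160000]
Iteration 2:
  c_2 = (-1.685000 + (-0.160000))/2 = -0.922500
  f(c_2) = f(-0.922500) = 0.518940
  f(a) × f(c) < 0, new interval: [-1.685000, -0.922500]
Iteration 3:
  c_3 = (-1.685000 + (-0.922500))/2 = -1.303750
  f(c_3) = f(-1.303750) = -2.523331
  f(a) × f(c) ≥ 0, new interval: [-1.303750, -0.922500]
Iteration 4:
  c_4 = (-1.303750 + (-0.922500))/2 = -1.113125
  f(c_4) = f(-1.113125) = -0.844512
  f(a) × f(c) ≥ 0, new interval: [-1.113125, -0.922500]

After 4 iteration(s), the approximation is c_4 = -1.113125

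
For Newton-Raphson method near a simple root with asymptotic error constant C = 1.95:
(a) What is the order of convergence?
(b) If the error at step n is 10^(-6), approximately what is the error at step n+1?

(a) Newton-Raphson has quadratic (order 2) convergence near simple roots.
    This means |e_{n+1}| ≈ C|e_n|².

(b) With |e_n| = 10^(-6) and C = 1.95:
    |e_{n+1}| ≈ 1.95 × (10^(-6))² = 1.95 × 10^(-12)

(a) 2 (quadratic); (b) |e_{n+1}| ≈ 1.950e-12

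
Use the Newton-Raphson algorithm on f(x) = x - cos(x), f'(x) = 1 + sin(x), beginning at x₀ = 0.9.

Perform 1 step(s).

f(x) = x - cos(x)
f'(x) = 1 + sin(x)
x₀ = 0.9

Newton-Raphson formula: x_{n+1} = x_n - f(x_n)/f'(x_n)

Iteration 1:
  f(0.900000) = 0.278390
  f'(0.900000) = 1.783327
  x_1 = 0.900000 - 0.278390/1.783327 = 0.743893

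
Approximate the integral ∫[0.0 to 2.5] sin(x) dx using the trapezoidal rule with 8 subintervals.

f(x) = sin(x)
a = 0.0, b = 2.5, n = 8
h = (b - a)/n = 0.312500

Trapezoidal rule: (h/2)[f(x₀) + 2f(x₁) + 2f(x₂) + ... + f(xₙ)]

x_0 = 0.0000, f(x_0) = 0.000000, coefficient = 1
x_1 = 0.3125, f(x_1) = 0.307439, coefficient = 2
x_2 = 0.6250, f(x_2) = 0.585097, coefficient = 2
x_3 = 0.9375, f(x_3) = 0.806081, coefficient = 2
x_4 = 1.2500, f(x_4) = 0.948985, coefficient = 2
x_5 = 1.5625, f(x_5) = 0.999966, coefficient = 2
x_6 = 1.8750, f(x_6) = 0.954086, coefficient = 2
x_7 = 2.1875, f(x_7) = 0.815789, coefficient = 2
x_8 = 2.5000, f(x_8) = 0.598472, coefficient = 1

I ≈ (0.312500/2) × 11.433357 = 1.786462
Exact value: 1.801144
Error: 0.014682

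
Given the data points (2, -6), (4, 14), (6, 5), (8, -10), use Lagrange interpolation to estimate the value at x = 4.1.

Lagrange interpolation formula:
P(x) = Σ yᵢ × Lᵢ(x)
where Lᵢ(x) = Π_{j≠i} (x - xⱼ)/(xᵢ - xⱼ)

L_0(4.1) = (4.1 - 4)/(2 - 4) × (4.1 - 6)/(2 - 6) × (4.1 - 8)/(2 - 8) = -0.015437
L_1(4.1) = (4.1 - 2)/(4 - 2) × (4.1 - 6)/(4 - 6) × (4.1 - 8)/(4 - 8) = 0.972563
L_2(4.1) = (4.1 - 2)/(6 - 2) × (4.1 - 4)/(6 - 4) × (4.1 - 8)/(6 - 8) = 0.051187
L_3(4.1) = (4.1 - 2)/(8 - 2) × (4.1 - 4)/(8 - 4) × (4.1 - 6)/(8 - 6) = -0.008312

P(4.1) = (-6)×L_0(4.1) + 14×L_1(4.1) + 5×L_2(4.1) + (-10)×L_3(4.1)
P(4.1) = 14.047562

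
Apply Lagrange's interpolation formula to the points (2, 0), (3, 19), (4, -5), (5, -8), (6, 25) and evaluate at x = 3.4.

Lagrange interpolation formula:
P(x) = Σ yᵢ × Lᵢ(x)
where Lᵢ(x) = Π_{j≠i} (x - xⱼ)/(xᵢ - xⱼ)

L_0(3.4) = (3.4 - 3)/(2 - 3) × (3.4 - 4)/(2 - 4) × (3.4 - 5)/(2 - 5) × (3.4 - 6)/(2 - 6) = -0.041600
L_1(3.4) = (3.4 - 2)/(3 - 2) × (3.4 - 4)/(3 - 4) × (3.4 - 5)/(3 - 5) × (3.4 - 6)/(3 - 6) = 0.582400
L_2(3.4) = (3.4 - 2)/(4 - 2) × (3.4 - 3)/(4 - 3) × (3.4 - 5)/(4 - 5) × (3.4 - 6)/(4 - 6) = 0.582400
L_3(3.4) = (3.4 - 2)/(5 - 2) × (3.4 - 3)/(5 - 3) × (3.4 - 4)/(5 - 4) × (3.4 - 6)/(5 - 6) = -0.145600
L_4(3.4) = (3.4 - 2)/(6 - 2) × (3.4 - 3)/(6 - 3) × (3.4 - 4)/(6 - 4) × (3.4 - 5)/(6 - 5) = 0.022400

P(3.4) = 0×L_0(3.4) + 19×L_1(3.4) + (-5)×L_2(3.4) + (-8)×L_3(3.4) + 25×L_4(3.4)
P(3.4) = 9.878400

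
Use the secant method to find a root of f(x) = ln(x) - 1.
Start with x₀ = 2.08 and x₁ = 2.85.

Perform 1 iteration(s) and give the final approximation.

f(x) = ln(x) - 1
x₀ = 2.08, x₁ = 2.85

Secant formula: x_{n+1} = x_n - f(x_n)(x_n - x_{n-1})/(f(x_n) - f(x_{n-1}))

Iteration 1:
  f(2.080000) = -0.267632
  f(2.850000) = 0.047319
  x_2 = 2.850000 - 0.047319×(2.850000 - 2.080000)/(0.047319 - (-0.267632))
       = 2.734313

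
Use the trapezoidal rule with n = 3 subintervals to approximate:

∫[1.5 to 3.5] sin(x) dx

f(x) = sin(x)
a = 1.5, b = 3.5, n = 3
h = (b - a)/n = 0.666667

Trapezoidal rule: (h/2)[f(x₀) + 2f(x₁) + 2f(x₂) + ... + f(xₙ)]

x_0 = 1.5000, f(x_0) = 0.997495, coefficient = 1
x_1 = 2.1667, f(x_1) = 0.827660, coefficient = 2
x_2 = 2.8333, f(x_2) = 0.303400, coefficient = 2
x_3 = 3.5000, f(x_3) = -0.350783, coefficient = 1

I ≈ (0.666667/2) × 2.908833 = 0.969611
Exact value: 1.007194
Error: 0.037583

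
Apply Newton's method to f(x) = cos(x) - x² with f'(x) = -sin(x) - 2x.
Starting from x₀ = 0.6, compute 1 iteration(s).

f(x) = cos(x) - x²
f'(x) = -sin(x) - 2x
x₀ = 0.6

Newton-Raphson formula: x_{n+1} = x_n - f(x_n)/f'(x_n)

Iteration 1:
  f(0.600000) = 0.465336
  f'(0.600000) = -1.764642
  x_1 = 0.600000 - 0.465336/(-1.764642) = 0.863700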